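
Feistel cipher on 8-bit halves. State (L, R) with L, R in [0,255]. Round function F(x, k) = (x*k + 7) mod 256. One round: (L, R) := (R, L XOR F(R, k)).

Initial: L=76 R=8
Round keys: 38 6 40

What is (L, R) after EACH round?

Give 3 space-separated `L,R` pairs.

Round 1 (k=38): L=8 R=123
Round 2 (k=6): L=123 R=225
Round 3 (k=40): L=225 R=84

Answer: 8,123 123,225 225,84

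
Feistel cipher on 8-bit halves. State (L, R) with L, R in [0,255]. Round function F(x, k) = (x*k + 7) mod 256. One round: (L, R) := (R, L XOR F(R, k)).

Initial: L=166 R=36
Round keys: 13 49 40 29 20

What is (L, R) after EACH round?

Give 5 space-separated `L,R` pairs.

Round 1 (k=13): L=36 R=125
Round 2 (k=49): L=125 R=208
Round 3 (k=40): L=208 R=250
Round 4 (k=29): L=250 R=137
Round 5 (k=20): L=137 R=65

Answer: 36,125 125,208 208,250 250,137 137,65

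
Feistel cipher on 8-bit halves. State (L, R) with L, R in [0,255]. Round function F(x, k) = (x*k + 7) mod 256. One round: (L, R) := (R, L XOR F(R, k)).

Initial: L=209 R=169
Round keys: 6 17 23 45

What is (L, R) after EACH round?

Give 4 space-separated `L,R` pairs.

Round 1 (k=6): L=169 R=44
Round 2 (k=17): L=44 R=90
Round 3 (k=23): L=90 R=49
Round 4 (k=45): L=49 R=254

Answer: 169,44 44,90 90,49 49,254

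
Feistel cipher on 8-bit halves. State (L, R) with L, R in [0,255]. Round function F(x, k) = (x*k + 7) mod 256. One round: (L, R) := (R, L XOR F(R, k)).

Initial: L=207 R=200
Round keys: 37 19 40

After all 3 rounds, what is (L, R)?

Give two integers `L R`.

Round 1 (k=37): L=200 R=32
Round 2 (k=19): L=32 R=175
Round 3 (k=40): L=175 R=127

Answer: 175 127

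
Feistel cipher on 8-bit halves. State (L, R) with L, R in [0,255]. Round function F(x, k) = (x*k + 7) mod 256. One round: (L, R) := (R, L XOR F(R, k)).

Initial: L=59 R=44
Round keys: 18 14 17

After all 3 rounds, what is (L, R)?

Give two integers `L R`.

Answer: 211 46

Derivation:
Round 1 (k=18): L=44 R=36
Round 2 (k=14): L=36 R=211
Round 3 (k=17): L=211 R=46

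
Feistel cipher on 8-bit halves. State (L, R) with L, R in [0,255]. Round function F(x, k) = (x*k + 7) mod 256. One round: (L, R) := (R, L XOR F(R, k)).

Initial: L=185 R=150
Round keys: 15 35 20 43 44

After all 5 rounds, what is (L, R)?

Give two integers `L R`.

Round 1 (k=15): L=150 R=104
Round 2 (k=35): L=104 R=169
Round 3 (k=20): L=169 R=83
Round 4 (k=43): L=83 R=81
Round 5 (k=44): L=81 R=160

Answer: 81 160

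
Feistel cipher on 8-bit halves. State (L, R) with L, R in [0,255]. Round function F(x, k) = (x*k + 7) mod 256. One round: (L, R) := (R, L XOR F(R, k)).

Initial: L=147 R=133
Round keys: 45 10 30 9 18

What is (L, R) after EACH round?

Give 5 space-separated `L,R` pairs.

Answer: 133,251 251,80 80,156 156,211 211,65

Derivation:
Round 1 (k=45): L=133 R=251
Round 2 (k=10): L=251 R=80
Round 3 (k=30): L=80 R=156
Round 4 (k=9): L=156 R=211
Round 5 (k=18): L=211 R=65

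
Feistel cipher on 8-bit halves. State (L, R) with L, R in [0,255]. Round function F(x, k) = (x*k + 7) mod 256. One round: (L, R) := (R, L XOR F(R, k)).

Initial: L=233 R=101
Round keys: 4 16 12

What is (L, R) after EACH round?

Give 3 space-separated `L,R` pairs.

Answer: 101,114 114,66 66,109

Derivation:
Round 1 (k=4): L=101 R=114
Round 2 (k=16): L=114 R=66
Round 3 (k=12): L=66 R=109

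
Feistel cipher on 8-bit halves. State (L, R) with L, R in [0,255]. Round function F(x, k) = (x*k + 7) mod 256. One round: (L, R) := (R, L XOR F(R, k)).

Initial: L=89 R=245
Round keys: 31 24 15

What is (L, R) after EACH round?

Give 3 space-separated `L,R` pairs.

Round 1 (k=31): L=245 R=235
Round 2 (k=24): L=235 R=250
Round 3 (k=15): L=250 R=70

Answer: 245,235 235,250 250,70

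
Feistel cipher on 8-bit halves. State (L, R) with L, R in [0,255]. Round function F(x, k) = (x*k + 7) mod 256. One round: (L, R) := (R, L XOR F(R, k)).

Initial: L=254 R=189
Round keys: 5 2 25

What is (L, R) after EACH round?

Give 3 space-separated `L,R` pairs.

Answer: 189,70 70,46 46,195

Derivation:
Round 1 (k=5): L=189 R=70
Round 2 (k=2): L=70 R=46
Round 3 (k=25): L=46 R=195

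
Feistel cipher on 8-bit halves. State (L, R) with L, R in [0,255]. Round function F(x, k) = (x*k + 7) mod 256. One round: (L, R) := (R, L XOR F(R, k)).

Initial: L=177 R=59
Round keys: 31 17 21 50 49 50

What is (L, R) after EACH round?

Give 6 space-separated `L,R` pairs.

Round 1 (k=31): L=59 R=157
Round 2 (k=17): L=157 R=79
Round 3 (k=21): L=79 R=31
Round 4 (k=50): L=31 R=90
Round 5 (k=49): L=90 R=94
Round 6 (k=50): L=94 R=57

Answer: 59,157 157,79 79,31 31,90 90,94 94,57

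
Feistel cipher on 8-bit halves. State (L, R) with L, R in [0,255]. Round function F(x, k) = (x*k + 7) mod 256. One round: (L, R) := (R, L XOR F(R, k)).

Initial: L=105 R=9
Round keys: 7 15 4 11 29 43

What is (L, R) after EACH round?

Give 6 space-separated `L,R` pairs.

Round 1 (k=7): L=9 R=47
Round 2 (k=15): L=47 R=193
Round 3 (k=4): L=193 R=36
Round 4 (k=11): L=36 R=82
Round 5 (k=29): L=82 R=117
Round 6 (k=43): L=117 R=252

Answer: 9,47 47,193 193,36 36,82 82,117 117,252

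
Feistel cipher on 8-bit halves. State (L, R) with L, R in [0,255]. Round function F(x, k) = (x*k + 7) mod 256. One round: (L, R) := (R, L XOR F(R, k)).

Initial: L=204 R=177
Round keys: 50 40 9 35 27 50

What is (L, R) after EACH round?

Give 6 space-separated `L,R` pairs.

Round 1 (k=50): L=177 R=85
Round 2 (k=40): L=85 R=254
Round 3 (k=9): L=254 R=160
Round 4 (k=35): L=160 R=25
Round 5 (k=27): L=25 R=10
Round 6 (k=50): L=10 R=226

Answer: 177,85 85,254 254,160 160,25 25,10 10,226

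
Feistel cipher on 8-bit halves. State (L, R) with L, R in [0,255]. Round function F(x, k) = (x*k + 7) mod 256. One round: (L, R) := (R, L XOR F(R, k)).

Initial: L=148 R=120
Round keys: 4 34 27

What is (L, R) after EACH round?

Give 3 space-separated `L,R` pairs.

Round 1 (k=4): L=120 R=115
Round 2 (k=34): L=115 R=53
Round 3 (k=27): L=53 R=237

Answer: 120,115 115,53 53,237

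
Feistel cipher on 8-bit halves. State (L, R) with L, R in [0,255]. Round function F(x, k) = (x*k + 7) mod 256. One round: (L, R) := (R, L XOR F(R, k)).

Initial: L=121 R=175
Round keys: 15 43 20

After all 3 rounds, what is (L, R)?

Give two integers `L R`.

Round 1 (k=15): L=175 R=49
Round 2 (k=43): L=49 R=237
Round 3 (k=20): L=237 R=186

Answer: 237 186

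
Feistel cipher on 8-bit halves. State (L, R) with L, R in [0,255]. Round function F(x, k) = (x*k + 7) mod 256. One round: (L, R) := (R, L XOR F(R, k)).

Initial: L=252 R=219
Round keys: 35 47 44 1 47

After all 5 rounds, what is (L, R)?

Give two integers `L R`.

Answer: 50 22

Derivation:
Round 1 (k=35): L=219 R=4
Round 2 (k=47): L=4 R=24
Round 3 (k=44): L=24 R=35
Round 4 (k=1): L=35 R=50
Round 5 (k=47): L=50 R=22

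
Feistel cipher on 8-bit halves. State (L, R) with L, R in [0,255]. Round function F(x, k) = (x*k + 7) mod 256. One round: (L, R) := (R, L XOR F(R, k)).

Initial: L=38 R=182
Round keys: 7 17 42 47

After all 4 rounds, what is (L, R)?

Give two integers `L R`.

Answer: 176 127

Derivation:
Round 1 (k=7): L=182 R=39
Round 2 (k=17): L=39 R=40
Round 3 (k=42): L=40 R=176
Round 4 (k=47): L=176 R=127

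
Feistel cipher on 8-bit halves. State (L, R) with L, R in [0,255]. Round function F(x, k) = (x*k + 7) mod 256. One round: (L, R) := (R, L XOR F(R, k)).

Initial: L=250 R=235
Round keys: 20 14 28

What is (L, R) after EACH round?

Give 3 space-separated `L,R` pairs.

Round 1 (k=20): L=235 R=153
Round 2 (k=14): L=153 R=142
Round 3 (k=28): L=142 R=22

Answer: 235,153 153,142 142,22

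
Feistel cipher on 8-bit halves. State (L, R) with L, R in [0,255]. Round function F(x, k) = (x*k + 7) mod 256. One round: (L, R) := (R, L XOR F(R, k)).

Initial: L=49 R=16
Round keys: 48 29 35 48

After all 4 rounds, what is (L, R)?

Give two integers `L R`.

Round 1 (k=48): L=16 R=54
Round 2 (k=29): L=54 R=53
Round 3 (k=35): L=53 R=112
Round 4 (k=48): L=112 R=50

Answer: 112 50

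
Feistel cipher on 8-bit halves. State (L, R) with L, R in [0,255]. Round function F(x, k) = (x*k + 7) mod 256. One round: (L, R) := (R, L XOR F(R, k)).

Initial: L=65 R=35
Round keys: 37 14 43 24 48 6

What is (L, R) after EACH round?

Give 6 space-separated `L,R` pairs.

Answer: 35,87 87,234 234,2 2,221 221,117 117,24

Derivation:
Round 1 (k=37): L=35 R=87
Round 2 (k=14): L=87 R=234
Round 3 (k=43): L=234 R=2
Round 4 (k=24): L=2 R=221
Round 5 (k=48): L=221 R=117
Round 6 (k=6): L=117 R=24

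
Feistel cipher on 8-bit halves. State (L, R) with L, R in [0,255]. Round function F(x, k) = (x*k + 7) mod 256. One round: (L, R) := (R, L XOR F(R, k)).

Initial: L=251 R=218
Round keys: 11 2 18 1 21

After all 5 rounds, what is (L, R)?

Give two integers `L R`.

Round 1 (k=11): L=218 R=158
Round 2 (k=2): L=158 R=153
Round 3 (k=18): L=153 R=87
Round 4 (k=1): L=87 R=199
Round 5 (k=21): L=199 R=13

Answer: 199 13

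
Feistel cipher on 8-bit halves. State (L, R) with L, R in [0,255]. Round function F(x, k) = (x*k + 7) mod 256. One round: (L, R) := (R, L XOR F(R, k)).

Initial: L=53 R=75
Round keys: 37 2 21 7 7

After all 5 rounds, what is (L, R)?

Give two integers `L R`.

Answer: 175 110

Derivation:
Round 1 (k=37): L=75 R=235
Round 2 (k=2): L=235 R=150
Round 3 (k=21): L=150 R=190
Round 4 (k=7): L=190 R=175
Round 5 (k=7): L=175 R=110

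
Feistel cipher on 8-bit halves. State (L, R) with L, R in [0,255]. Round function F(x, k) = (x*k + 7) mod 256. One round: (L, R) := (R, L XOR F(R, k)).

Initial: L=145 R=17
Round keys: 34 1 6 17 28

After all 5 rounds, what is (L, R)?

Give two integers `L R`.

Answer: 244 180

Derivation:
Round 1 (k=34): L=17 R=216
Round 2 (k=1): L=216 R=206
Round 3 (k=6): L=206 R=3
Round 4 (k=17): L=3 R=244
Round 5 (k=28): L=244 R=180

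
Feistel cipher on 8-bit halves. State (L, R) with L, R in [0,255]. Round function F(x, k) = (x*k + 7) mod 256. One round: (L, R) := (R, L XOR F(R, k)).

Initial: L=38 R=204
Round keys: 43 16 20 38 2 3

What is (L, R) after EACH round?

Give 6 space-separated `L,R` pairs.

Answer: 204,109 109,27 27,78 78,128 128,73 73,98

Derivation:
Round 1 (k=43): L=204 R=109
Round 2 (k=16): L=109 R=27
Round 3 (k=20): L=27 R=78
Round 4 (k=38): L=78 R=128
Round 5 (k=2): L=128 R=73
Round 6 (k=3): L=73 R=98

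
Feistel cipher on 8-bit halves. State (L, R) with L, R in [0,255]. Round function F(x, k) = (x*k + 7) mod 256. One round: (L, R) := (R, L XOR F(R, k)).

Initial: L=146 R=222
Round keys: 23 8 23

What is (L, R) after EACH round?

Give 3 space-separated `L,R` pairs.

Answer: 222,107 107,129 129,245

Derivation:
Round 1 (k=23): L=222 R=107
Round 2 (k=8): L=107 R=129
Round 3 (k=23): L=129 R=245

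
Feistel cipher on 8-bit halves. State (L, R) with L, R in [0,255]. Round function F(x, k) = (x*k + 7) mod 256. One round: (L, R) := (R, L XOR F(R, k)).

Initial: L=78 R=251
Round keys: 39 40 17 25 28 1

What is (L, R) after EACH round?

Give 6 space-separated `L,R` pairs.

Answer: 251,10 10,108 108,57 57,244 244,142 142,97

Derivation:
Round 1 (k=39): L=251 R=10
Round 2 (k=40): L=10 R=108
Round 3 (k=17): L=108 R=57
Round 4 (k=25): L=57 R=244
Round 5 (k=28): L=244 R=142
Round 6 (k=1): L=142 R=97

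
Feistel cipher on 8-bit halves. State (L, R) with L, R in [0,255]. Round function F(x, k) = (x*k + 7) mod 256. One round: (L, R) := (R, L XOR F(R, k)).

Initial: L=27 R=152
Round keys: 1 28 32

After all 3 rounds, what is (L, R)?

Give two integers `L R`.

Answer: 239 99

Derivation:
Round 1 (k=1): L=152 R=132
Round 2 (k=28): L=132 R=239
Round 3 (k=32): L=239 R=99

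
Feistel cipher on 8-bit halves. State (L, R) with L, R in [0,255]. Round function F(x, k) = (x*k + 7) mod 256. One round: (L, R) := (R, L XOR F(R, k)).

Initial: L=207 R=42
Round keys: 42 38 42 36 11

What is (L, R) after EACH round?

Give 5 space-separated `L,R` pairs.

Round 1 (k=42): L=42 R=36
Round 2 (k=38): L=36 R=117
Round 3 (k=42): L=117 R=29
Round 4 (k=36): L=29 R=110
Round 5 (k=11): L=110 R=220

Answer: 42,36 36,117 117,29 29,110 110,220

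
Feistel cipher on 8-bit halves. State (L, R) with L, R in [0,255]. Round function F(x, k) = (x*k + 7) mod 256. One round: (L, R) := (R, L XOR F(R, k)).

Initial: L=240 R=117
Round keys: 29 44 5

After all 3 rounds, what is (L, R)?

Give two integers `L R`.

Answer: 210 153

Derivation:
Round 1 (k=29): L=117 R=184
Round 2 (k=44): L=184 R=210
Round 3 (k=5): L=210 R=153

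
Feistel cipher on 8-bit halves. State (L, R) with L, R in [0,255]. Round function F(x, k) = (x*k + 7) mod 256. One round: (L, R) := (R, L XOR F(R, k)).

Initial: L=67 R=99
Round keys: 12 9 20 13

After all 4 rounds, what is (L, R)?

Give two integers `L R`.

Round 1 (k=12): L=99 R=232
Round 2 (k=9): L=232 R=76
Round 3 (k=20): L=76 R=31
Round 4 (k=13): L=31 R=214

Answer: 31 214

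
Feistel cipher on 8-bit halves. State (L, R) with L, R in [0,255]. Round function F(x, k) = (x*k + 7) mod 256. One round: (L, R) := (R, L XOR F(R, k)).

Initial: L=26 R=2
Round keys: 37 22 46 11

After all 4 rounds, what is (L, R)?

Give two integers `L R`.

Answer: 106 238

Derivation:
Round 1 (k=37): L=2 R=75
Round 2 (k=22): L=75 R=123
Round 3 (k=46): L=123 R=106
Round 4 (k=11): L=106 R=238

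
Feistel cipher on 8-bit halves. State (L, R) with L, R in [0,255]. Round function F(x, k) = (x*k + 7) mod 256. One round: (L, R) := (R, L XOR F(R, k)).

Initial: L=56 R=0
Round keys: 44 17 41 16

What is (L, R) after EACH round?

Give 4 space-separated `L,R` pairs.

Answer: 0,63 63,54 54,146 146,17

Derivation:
Round 1 (k=44): L=0 R=63
Round 2 (k=17): L=63 R=54
Round 3 (k=41): L=54 R=146
Round 4 (k=16): L=146 R=17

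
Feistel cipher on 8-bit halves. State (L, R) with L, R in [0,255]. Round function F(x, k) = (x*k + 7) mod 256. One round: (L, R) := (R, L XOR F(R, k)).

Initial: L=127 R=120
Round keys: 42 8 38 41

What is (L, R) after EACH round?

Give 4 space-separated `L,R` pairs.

Answer: 120,200 200,63 63,169 169,39

Derivation:
Round 1 (k=42): L=120 R=200
Round 2 (k=8): L=200 R=63
Round 3 (k=38): L=63 R=169
Round 4 (k=41): L=169 R=39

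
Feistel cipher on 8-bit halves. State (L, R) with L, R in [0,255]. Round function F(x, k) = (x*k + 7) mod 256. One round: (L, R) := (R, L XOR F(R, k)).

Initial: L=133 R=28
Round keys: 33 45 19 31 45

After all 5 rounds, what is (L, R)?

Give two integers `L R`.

Answer: 122 205

Derivation:
Round 1 (k=33): L=28 R=38
Round 2 (k=45): L=38 R=169
Round 3 (k=19): L=169 R=180
Round 4 (k=31): L=180 R=122
Round 5 (k=45): L=122 R=205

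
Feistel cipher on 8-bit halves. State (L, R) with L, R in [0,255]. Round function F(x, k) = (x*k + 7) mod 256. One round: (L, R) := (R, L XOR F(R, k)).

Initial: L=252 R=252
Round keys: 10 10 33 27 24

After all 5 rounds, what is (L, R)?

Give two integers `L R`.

Round 1 (k=10): L=252 R=35
Round 2 (k=10): L=35 R=153
Round 3 (k=33): L=153 R=227
Round 4 (k=27): L=227 R=97
Round 5 (k=24): L=97 R=252

Answer: 97 252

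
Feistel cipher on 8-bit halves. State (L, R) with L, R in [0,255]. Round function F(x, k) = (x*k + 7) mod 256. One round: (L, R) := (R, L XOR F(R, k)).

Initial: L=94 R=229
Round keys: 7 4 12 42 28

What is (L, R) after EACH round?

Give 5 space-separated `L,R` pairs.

Round 1 (k=7): L=229 R=20
Round 2 (k=4): L=20 R=178
Round 3 (k=12): L=178 R=75
Round 4 (k=42): L=75 R=231
Round 5 (k=28): L=231 R=0

Answer: 229,20 20,178 178,75 75,231 231,0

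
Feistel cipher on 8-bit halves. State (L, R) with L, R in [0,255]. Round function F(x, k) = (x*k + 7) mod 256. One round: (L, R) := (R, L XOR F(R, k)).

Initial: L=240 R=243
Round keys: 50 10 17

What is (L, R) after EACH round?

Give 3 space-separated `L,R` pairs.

Answer: 243,141 141,122 122,172

Derivation:
Round 1 (k=50): L=243 R=141
Round 2 (k=10): L=141 R=122
Round 3 (k=17): L=122 R=172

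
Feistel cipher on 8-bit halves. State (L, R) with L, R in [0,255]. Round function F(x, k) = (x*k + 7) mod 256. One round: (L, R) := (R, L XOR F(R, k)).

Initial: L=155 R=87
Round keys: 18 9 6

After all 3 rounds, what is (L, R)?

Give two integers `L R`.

Answer: 226 237

Derivation:
Round 1 (k=18): L=87 R=190
Round 2 (k=9): L=190 R=226
Round 3 (k=6): L=226 R=237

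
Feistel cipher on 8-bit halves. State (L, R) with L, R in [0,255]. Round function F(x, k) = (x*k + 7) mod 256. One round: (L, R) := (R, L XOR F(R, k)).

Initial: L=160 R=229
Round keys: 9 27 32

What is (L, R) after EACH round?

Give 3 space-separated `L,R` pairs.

Answer: 229,180 180,230 230,115

Derivation:
Round 1 (k=9): L=229 R=180
Round 2 (k=27): L=180 R=230
Round 3 (k=32): L=230 R=115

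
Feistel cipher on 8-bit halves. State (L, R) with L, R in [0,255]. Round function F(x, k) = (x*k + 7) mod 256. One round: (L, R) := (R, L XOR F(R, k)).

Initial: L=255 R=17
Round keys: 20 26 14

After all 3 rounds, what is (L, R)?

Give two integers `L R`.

Round 1 (k=20): L=17 R=164
Round 2 (k=26): L=164 R=190
Round 3 (k=14): L=190 R=207

Answer: 190 207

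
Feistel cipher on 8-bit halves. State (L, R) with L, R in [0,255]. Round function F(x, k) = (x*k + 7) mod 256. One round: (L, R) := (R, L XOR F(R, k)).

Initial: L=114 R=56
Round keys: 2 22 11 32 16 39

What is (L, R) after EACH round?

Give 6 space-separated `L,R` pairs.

Answer: 56,5 5,77 77,83 83,42 42,244 244,25

Derivation:
Round 1 (k=2): L=56 R=5
Round 2 (k=22): L=5 R=77
Round 3 (k=11): L=77 R=83
Round 4 (k=32): L=83 R=42
Round 5 (k=16): L=42 R=244
Round 6 (k=39): L=244 R=25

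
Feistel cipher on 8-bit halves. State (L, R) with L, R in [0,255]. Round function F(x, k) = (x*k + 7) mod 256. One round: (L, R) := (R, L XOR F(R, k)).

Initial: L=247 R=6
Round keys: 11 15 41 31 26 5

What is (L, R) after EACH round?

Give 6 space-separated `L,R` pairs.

Answer: 6,190 190,47 47,48 48,248 248,7 7,210

Derivation:
Round 1 (k=11): L=6 R=190
Round 2 (k=15): L=190 R=47
Round 3 (k=41): L=47 R=48
Round 4 (k=31): L=48 R=248
Round 5 (k=26): L=248 R=7
Round 6 (k=5): L=7 R=210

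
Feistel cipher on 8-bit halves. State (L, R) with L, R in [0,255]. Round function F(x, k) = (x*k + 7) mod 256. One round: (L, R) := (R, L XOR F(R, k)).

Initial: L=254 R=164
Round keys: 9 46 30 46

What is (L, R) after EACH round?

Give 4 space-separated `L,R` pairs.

Answer: 164,53 53,41 41,224 224,110

Derivation:
Round 1 (k=9): L=164 R=53
Round 2 (k=46): L=53 R=41
Round 3 (k=30): L=41 R=224
Round 4 (k=46): L=224 R=110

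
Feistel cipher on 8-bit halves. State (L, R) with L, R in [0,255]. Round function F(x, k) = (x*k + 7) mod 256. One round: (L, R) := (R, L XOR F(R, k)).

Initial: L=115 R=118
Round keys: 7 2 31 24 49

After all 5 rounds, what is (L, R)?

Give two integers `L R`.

Round 1 (k=7): L=118 R=50
Round 2 (k=2): L=50 R=29
Round 3 (k=31): L=29 R=184
Round 4 (k=24): L=184 R=90
Round 5 (k=49): L=90 R=249

Answer: 90 249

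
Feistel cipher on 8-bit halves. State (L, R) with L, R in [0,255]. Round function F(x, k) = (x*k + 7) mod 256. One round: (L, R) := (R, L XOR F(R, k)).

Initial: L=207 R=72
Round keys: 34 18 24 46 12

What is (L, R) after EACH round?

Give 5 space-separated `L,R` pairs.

Round 1 (k=34): L=72 R=88
Round 2 (k=18): L=88 R=127
Round 3 (k=24): L=127 R=183
Round 4 (k=46): L=183 R=150
Round 5 (k=12): L=150 R=184

Answer: 72,88 88,127 127,183 183,150 150,184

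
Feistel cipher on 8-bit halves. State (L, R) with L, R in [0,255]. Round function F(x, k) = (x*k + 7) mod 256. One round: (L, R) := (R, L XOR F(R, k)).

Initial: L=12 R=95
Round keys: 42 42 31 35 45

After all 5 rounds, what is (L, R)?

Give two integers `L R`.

Answer: 113 76

Derivation:
Round 1 (k=42): L=95 R=145
Round 2 (k=42): L=145 R=142
Round 3 (k=31): L=142 R=168
Round 4 (k=35): L=168 R=113
Round 5 (k=45): L=113 R=76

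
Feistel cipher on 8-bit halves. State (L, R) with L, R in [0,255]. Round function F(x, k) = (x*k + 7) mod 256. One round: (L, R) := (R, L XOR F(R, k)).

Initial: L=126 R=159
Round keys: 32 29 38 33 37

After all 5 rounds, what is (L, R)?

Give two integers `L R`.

Answer: 164 219

Derivation:
Round 1 (k=32): L=159 R=153
Round 2 (k=29): L=153 R=195
Round 3 (k=38): L=195 R=96
Round 4 (k=33): L=96 R=164
Round 5 (k=37): L=164 R=219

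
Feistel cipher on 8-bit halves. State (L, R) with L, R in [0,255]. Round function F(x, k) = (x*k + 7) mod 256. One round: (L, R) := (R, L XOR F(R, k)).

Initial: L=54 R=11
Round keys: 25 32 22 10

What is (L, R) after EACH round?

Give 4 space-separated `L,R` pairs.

Answer: 11,44 44,140 140,35 35,233

Derivation:
Round 1 (k=25): L=11 R=44
Round 2 (k=32): L=44 R=140
Round 3 (k=22): L=140 R=35
Round 4 (k=10): L=35 R=233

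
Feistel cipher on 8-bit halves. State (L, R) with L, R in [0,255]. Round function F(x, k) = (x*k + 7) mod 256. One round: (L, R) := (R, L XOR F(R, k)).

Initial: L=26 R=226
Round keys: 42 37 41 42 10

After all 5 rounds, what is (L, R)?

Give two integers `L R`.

Answer: 97 213

Derivation:
Round 1 (k=42): L=226 R=1
Round 2 (k=37): L=1 R=206
Round 3 (k=41): L=206 R=4
Round 4 (k=42): L=4 R=97
Round 5 (k=10): L=97 R=213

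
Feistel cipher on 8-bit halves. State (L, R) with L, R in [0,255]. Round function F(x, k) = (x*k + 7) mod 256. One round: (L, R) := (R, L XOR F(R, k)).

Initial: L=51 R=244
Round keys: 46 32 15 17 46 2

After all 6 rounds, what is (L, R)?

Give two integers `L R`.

Answer: 167 137

Derivation:
Round 1 (k=46): L=244 R=236
Round 2 (k=32): L=236 R=115
Round 3 (k=15): L=115 R=40
Round 4 (k=17): L=40 R=220
Round 5 (k=46): L=220 R=167
Round 6 (k=2): L=167 R=137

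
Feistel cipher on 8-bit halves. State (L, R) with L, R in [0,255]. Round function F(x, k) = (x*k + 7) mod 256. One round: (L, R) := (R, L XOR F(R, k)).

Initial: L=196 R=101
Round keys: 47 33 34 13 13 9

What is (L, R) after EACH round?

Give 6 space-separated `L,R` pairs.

Round 1 (k=47): L=101 R=86
Round 2 (k=33): L=86 R=120
Round 3 (k=34): L=120 R=161
Round 4 (k=13): L=161 R=76
Round 5 (k=13): L=76 R=66
Round 6 (k=9): L=66 R=21

Answer: 101,86 86,120 120,161 161,76 76,66 66,21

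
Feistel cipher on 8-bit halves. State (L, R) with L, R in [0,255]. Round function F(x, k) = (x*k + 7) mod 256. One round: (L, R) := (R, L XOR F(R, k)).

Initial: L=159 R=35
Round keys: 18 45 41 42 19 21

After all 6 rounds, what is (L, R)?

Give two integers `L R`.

Answer: 103 109

Derivation:
Round 1 (k=18): L=35 R=226
Round 2 (k=45): L=226 R=226
Round 3 (k=41): L=226 R=219
Round 4 (k=42): L=219 R=23
Round 5 (k=19): L=23 R=103
Round 6 (k=21): L=103 R=109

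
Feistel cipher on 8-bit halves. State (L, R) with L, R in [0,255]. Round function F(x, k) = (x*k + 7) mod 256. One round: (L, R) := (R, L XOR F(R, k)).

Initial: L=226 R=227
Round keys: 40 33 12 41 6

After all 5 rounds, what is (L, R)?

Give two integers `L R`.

Answer: 154 229

Derivation:
Round 1 (k=40): L=227 R=157
Round 2 (k=33): L=157 R=167
Round 3 (k=12): L=167 R=70
Round 4 (k=41): L=70 R=154
Round 5 (k=6): L=154 R=229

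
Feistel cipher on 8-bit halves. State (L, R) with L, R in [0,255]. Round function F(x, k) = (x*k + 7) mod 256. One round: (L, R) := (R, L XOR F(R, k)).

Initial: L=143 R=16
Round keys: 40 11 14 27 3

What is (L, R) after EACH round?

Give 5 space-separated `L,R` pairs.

Round 1 (k=40): L=16 R=8
Round 2 (k=11): L=8 R=79
Round 3 (k=14): L=79 R=81
Round 4 (k=27): L=81 R=221
Round 5 (k=3): L=221 R=207

Answer: 16,8 8,79 79,81 81,221 221,207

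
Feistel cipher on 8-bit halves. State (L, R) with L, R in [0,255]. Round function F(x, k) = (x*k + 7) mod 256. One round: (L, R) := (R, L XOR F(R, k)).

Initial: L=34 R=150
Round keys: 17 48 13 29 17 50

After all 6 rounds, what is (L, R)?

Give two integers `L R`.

Round 1 (k=17): L=150 R=223
Round 2 (k=48): L=223 R=65
Round 3 (k=13): L=65 R=139
Round 4 (k=29): L=139 R=135
Round 5 (k=17): L=135 R=117
Round 6 (k=50): L=117 R=102

Answer: 117 102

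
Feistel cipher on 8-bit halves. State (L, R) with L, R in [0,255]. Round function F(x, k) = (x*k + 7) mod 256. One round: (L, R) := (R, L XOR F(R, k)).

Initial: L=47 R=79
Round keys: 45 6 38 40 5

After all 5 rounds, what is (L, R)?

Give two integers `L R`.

Answer: 29 158

Derivation:
Round 1 (k=45): L=79 R=197
Round 2 (k=6): L=197 R=234
Round 3 (k=38): L=234 R=6
Round 4 (k=40): L=6 R=29
Round 5 (k=5): L=29 R=158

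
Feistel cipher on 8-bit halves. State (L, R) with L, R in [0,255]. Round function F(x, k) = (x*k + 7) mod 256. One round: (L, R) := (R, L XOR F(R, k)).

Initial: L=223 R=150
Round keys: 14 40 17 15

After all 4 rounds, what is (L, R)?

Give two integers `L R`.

Round 1 (k=14): L=150 R=228
Round 2 (k=40): L=228 R=49
Round 3 (k=17): L=49 R=172
Round 4 (k=15): L=172 R=42

Answer: 172 42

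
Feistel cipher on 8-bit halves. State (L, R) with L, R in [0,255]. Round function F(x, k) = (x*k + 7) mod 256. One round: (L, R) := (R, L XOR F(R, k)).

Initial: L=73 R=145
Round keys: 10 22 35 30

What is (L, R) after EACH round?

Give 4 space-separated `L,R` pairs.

Answer: 145,248 248,198 198,225 225,163

Derivation:
Round 1 (k=10): L=145 R=248
Round 2 (k=22): L=248 R=198
Round 3 (k=35): L=198 R=225
Round 4 (k=30): L=225 R=163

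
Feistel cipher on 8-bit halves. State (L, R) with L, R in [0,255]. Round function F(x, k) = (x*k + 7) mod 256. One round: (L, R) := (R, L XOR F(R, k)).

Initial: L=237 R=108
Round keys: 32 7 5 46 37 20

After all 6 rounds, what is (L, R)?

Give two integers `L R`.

Round 1 (k=32): L=108 R=106
Round 2 (k=7): L=106 R=129
Round 3 (k=5): L=129 R=230
Round 4 (k=46): L=230 R=218
Round 5 (k=37): L=218 R=111
Round 6 (k=20): L=111 R=105

Answer: 111 105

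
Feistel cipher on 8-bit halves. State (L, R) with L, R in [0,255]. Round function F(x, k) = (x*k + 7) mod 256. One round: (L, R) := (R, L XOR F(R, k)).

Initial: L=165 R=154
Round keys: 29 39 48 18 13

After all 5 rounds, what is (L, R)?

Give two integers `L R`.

Round 1 (k=29): L=154 R=220
Round 2 (k=39): L=220 R=17
Round 3 (k=48): L=17 R=235
Round 4 (k=18): L=235 R=156
Round 5 (k=13): L=156 R=24

Answer: 156 24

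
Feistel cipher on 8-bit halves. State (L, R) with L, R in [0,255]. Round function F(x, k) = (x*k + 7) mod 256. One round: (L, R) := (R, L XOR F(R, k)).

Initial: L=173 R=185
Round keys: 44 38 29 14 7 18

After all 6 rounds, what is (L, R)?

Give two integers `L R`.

Round 1 (k=44): L=185 R=126
Round 2 (k=38): L=126 R=2
Round 3 (k=29): L=2 R=63
Round 4 (k=14): L=63 R=123
Round 5 (k=7): L=123 R=91
Round 6 (k=18): L=91 R=22

Answer: 91 22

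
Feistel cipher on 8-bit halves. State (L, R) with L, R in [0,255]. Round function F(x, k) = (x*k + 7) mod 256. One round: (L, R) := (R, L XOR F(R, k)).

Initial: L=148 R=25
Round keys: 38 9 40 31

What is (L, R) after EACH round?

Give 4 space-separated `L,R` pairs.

Answer: 25,41 41,97 97,6 6,160

Derivation:
Round 1 (k=38): L=25 R=41
Round 2 (k=9): L=41 R=97
Round 3 (k=40): L=97 R=6
Round 4 (k=31): L=6 R=160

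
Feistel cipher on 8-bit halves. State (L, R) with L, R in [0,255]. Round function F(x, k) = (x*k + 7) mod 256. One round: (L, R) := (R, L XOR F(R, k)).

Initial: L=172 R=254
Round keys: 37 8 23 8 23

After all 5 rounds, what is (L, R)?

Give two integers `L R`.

Round 1 (k=37): L=254 R=17
Round 2 (k=8): L=17 R=113
Round 3 (k=23): L=113 R=63
Round 4 (k=8): L=63 R=142
Round 5 (k=23): L=142 R=246

Answer: 142 246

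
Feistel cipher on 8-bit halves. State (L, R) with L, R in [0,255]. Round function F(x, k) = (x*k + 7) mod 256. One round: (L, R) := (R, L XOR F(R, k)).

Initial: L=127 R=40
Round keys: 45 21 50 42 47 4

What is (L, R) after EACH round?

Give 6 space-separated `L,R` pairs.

Round 1 (k=45): L=40 R=112
Round 2 (k=21): L=112 R=31
Round 3 (k=50): L=31 R=101
Round 4 (k=42): L=101 R=134
Round 5 (k=47): L=134 R=196
Round 6 (k=4): L=196 R=145

Answer: 40,112 112,31 31,101 101,134 134,196 196,145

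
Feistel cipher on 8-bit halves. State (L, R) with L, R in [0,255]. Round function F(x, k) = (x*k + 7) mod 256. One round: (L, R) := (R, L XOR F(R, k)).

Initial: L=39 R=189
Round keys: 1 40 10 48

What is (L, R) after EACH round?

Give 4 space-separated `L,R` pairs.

Answer: 189,227 227,194 194,120 120,69

Derivation:
Round 1 (k=1): L=189 R=227
Round 2 (k=40): L=227 R=194
Round 3 (k=10): L=194 R=120
Round 4 (k=48): L=120 R=69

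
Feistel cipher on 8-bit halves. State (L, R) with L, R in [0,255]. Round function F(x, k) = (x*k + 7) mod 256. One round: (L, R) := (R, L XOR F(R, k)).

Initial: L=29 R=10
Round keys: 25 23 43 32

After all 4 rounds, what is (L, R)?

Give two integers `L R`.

Answer: 174 70

Derivation:
Round 1 (k=25): L=10 R=28
Round 2 (k=23): L=28 R=129
Round 3 (k=43): L=129 R=174
Round 4 (k=32): L=174 R=70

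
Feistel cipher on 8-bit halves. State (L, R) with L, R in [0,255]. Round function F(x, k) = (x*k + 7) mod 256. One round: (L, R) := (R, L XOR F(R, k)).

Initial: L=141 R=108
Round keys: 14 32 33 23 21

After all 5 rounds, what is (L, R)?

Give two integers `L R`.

Answer: 188 131

Derivation:
Round 1 (k=14): L=108 R=98
Round 2 (k=32): L=98 R=43
Round 3 (k=33): L=43 R=240
Round 4 (k=23): L=240 R=188
Round 5 (k=21): L=188 R=131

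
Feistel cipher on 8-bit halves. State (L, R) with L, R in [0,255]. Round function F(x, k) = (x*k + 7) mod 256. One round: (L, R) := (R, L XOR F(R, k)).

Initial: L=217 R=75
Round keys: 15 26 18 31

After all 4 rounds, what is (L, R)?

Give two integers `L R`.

Round 1 (k=15): L=75 R=181
Round 2 (k=26): L=181 R=34
Round 3 (k=18): L=34 R=222
Round 4 (k=31): L=222 R=203

Answer: 222 203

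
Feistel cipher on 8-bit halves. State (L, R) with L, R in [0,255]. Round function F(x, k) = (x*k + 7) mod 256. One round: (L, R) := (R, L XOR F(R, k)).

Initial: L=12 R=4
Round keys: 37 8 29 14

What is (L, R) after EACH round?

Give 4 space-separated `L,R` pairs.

Round 1 (k=37): L=4 R=151
Round 2 (k=8): L=151 R=187
Round 3 (k=29): L=187 R=161
Round 4 (k=14): L=161 R=110

Answer: 4,151 151,187 187,161 161,110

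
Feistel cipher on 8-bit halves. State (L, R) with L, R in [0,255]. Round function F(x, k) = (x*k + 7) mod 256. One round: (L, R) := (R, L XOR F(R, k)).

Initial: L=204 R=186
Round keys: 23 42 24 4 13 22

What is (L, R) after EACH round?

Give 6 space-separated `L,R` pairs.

Round 1 (k=23): L=186 R=113
Round 2 (k=42): L=113 R=43
Round 3 (k=24): L=43 R=126
Round 4 (k=4): L=126 R=212
Round 5 (k=13): L=212 R=181
Round 6 (k=22): L=181 R=65

Answer: 186,113 113,43 43,126 126,212 212,181 181,65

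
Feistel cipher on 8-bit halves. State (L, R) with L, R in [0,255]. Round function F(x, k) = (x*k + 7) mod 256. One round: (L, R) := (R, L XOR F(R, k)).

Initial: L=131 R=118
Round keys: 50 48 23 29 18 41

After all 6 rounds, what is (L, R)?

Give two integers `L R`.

Round 1 (k=50): L=118 R=144
Round 2 (k=48): L=144 R=113
Round 3 (k=23): L=113 R=190
Round 4 (k=29): L=190 R=252
Round 5 (k=18): L=252 R=1
Round 6 (k=41): L=1 R=204

Answer: 1 204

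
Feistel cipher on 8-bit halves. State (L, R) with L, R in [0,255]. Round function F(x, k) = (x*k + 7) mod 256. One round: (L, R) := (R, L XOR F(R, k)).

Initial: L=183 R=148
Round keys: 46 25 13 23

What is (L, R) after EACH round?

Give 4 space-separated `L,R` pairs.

Round 1 (k=46): L=148 R=40
Round 2 (k=25): L=40 R=123
Round 3 (k=13): L=123 R=110
Round 4 (k=23): L=110 R=146

Answer: 148,40 40,123 123,110 110,146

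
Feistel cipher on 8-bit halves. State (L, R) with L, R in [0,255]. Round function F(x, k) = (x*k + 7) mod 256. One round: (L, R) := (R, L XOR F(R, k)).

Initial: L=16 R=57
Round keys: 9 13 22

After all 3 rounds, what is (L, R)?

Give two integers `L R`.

Round 1 (k=9): L=57 R=24
Round 2 (k=13): L=24 R=6
Round 3 (k=22): L=6 R=147

Answer: 6 147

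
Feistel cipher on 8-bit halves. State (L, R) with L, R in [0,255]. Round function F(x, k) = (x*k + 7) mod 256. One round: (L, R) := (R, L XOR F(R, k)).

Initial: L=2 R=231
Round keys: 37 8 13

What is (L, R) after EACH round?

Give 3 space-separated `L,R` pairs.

Answer: 231,104 104,160 160,79

Derivation:
Round 1 (k=37): L=231 R=104
Round 2 (k=8): L=104 R=160
Round 3 (k=13): L=160 R=79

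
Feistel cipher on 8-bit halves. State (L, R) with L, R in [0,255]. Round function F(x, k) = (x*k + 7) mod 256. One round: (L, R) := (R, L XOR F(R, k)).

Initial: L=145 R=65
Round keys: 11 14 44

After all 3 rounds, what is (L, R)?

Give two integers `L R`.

Round 1 (k=11): L=65 R=67
Round 2 (k=14): L=67 R=240
Round 3 (k=44): L=240 R=4

Answer: 240 4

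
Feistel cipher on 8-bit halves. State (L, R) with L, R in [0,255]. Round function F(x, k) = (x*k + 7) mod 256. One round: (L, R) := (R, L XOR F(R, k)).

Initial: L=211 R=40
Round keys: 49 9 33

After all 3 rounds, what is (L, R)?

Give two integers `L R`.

Answer: 75 206

Derivation:
Round 1 (k=49): L=40 R=124
Round 2 (k=9): L=124 R=75
Round 3 (k=33): L=75 R=206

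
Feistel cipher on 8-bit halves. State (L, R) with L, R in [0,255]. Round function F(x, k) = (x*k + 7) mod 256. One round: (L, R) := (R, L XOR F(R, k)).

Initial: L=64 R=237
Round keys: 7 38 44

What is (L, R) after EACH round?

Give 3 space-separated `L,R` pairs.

Answer: 237,194 194,62 62,109

Derivation:
Round 1 (k=7): L=237 R=194
Round 2 (k=38): L=194 R=62
Round 3 (k=44): L=62 R=109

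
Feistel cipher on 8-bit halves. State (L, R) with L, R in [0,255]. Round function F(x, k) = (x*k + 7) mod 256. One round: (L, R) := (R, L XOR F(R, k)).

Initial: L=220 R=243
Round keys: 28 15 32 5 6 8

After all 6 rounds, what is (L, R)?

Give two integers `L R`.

Answer: 127 155

Derivation:
Round 1 (k=28): L=243 R=71
Round 2 (k=15): L=71 R=195
Round 3 (k=32): L=195 R=32
Round 4 (k=5): L=32 R=100
Round 5 (k=6): L=100 R=127
Round 6 (k=8): L=127 R=155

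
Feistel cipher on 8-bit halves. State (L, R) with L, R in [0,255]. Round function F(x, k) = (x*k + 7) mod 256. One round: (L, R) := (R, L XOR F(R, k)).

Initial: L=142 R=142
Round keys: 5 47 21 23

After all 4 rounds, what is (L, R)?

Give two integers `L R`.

Round 1 (k=5): L=142 R=67
Round 2 (k=47): L=67 R=218
Round 3 (k=21): L=218 R=170
Round 4 (k=23): L=170 R=151

Answer: 170 151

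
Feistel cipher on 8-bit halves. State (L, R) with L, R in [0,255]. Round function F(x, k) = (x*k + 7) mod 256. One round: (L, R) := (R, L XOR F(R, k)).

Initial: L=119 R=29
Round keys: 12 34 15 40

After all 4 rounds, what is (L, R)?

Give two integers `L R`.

Round 1 (k=12): L=29 R=20
Round 2 (k=34): L=20 R=178
Round 3 (k=15): L=178 R=97
Round 4 (k=40): L=97 R=157

Answer: 97 157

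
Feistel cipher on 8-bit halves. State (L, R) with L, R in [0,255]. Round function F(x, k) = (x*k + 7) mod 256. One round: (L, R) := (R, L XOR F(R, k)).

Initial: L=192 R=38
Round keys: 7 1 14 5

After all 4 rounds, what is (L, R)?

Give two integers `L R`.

Answer: 58 215

Derivation:
Round 1 (k=7): L=38 R=209
Round 2 (k=1): L=209 R=254
Round 3 (k=14): L=254 R=58
Round 4 (k=5): L=58 R=215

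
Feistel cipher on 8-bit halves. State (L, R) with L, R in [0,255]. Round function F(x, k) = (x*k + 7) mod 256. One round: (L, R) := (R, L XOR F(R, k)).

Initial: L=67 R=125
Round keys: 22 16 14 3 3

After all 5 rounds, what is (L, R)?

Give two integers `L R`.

Answer: 252 14

Derivation:
Round 1 (k=22): L=125 R=134
Round 2 (k=16): L=134 R=26
Round 3 (k=14): L=26 R=245
Round 4 (k=3): L=245 R=252
Round 5 (k=3): L=252 R=14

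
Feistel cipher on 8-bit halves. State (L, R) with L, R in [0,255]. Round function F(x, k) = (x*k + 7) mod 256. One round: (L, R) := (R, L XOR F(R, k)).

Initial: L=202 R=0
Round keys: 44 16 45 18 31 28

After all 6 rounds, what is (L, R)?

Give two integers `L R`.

Round 1 (k=44): L=0 R=205
Round 2 (k=16): L=205 R=215
Round 3 (k=45): L=215 R=31
Round 4 (k=18): L=31 R=226
Round 5 (k=31): L=226 R=122
Round 6 (k=28): L=122 R=189

Answer: 122 189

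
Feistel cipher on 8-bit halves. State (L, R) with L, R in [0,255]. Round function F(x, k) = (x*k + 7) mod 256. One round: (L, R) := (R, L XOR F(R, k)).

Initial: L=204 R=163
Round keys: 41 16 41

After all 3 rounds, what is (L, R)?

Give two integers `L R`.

Answer: 68 5

Derivation:
Round 1 (k=41): L=163 R=238
Round 2 (k=16): L=238 R=68
Round 3 (k=41): L=68 R=5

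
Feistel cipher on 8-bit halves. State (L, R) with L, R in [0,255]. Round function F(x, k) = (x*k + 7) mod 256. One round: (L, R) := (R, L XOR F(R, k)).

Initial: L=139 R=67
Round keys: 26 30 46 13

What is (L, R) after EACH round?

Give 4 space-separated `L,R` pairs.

Answer: 67,94 94,72 72,169 169,212

Derivation:
Round 1 (k=26): L=67 R=94
Round 2 (k=30): L=94 R=72
Round 3 (k=46): L=72 R=169
Round 4 (k=13): L=169 R=212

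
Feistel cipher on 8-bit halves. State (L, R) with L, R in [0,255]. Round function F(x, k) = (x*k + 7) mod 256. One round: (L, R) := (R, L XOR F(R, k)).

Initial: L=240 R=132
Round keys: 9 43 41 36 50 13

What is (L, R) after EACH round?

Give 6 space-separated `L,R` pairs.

Answer: 132,91 91,212 212,160 160,83 83,157 157,83

Derivation:
Round 1 (k=9): L=132 R=91
Round 2 (k=43): L=91 R=212
Round 3 (k=41): L=212 R=160
Round 4 (k=36): L=160 R=83
Round 5 (k=50): L=83 R=157
Round 6 (k=13): L=157 R=83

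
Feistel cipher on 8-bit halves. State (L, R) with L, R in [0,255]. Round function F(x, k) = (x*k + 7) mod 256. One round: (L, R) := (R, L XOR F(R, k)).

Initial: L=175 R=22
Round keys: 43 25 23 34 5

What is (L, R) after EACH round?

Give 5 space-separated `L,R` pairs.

Round 1 (k=43): L=22 R=22
Round 2 (k=25): L=22 R=59
Round 3 (k=23): L=59 R=66
Round 4 (k=34): L=66 R=240
Round 5 (k=5): L=240 R=245

Answer: 22,22 22,59 59,66 66,240 240,245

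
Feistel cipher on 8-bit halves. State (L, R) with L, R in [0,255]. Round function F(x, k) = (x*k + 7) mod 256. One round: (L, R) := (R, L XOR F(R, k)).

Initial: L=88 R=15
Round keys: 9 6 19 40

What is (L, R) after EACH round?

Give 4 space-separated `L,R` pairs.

Answer: 15,214 214,4 4,133 133,203

Derivation:
Round 1 (k=9): L=15 R=214
Round 2 (k=6): L=214 R=4
Round 3 (k=19): L=4 R=133
Round 4 (k=40): L=133 R=203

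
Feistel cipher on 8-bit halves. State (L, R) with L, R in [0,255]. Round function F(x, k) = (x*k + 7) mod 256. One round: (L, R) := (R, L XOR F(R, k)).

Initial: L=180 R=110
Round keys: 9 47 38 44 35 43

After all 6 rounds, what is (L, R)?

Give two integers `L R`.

Answer: 154 226

Derivation:
Round 1 (k=9): L=110 R=81
Round 2 (k=47): L=81 R=136
Round 3 (k=38): L=136 R=102
Round 4 (k=44): L=102 R=7
Round 5 (k=35): L=7 R=154
Round 6 (k=43): L=154 R=226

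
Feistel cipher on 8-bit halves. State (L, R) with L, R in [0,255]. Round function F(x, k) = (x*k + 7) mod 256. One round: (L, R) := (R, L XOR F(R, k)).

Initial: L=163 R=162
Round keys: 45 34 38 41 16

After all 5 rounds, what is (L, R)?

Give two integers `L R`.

Round 1 (k=45): L=162 R=34
Round 2 (k=34): L=34 R=41
Round 3 (k=38): L=41 R=63
Round 4 (k=41): L=63 R=55
Round 5 (k=16): L=55 R=72

Answer: 55 72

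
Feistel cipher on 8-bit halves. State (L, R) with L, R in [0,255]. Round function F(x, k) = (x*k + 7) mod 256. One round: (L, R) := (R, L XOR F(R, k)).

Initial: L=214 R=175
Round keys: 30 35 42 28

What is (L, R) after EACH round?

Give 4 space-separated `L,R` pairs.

Round 1 (k=30): L=175 R=95
Round 2 (k=35): L=95 R=171
Round 3 (k=42): L=171 R=74
Round 4 (k=28): L=74 R=180

Answer: 175,95 95,171 171,74 74,180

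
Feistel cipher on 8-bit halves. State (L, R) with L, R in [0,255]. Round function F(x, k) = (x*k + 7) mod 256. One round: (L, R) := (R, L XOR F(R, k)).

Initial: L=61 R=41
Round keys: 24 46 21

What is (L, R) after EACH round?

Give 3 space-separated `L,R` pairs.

Round 1 (k=24): L=41 R=226
Round 2 (k=46): L=226 R=138
Round 3 (k=21): L=138 R=187

Answer: 41,226 226,138 138,187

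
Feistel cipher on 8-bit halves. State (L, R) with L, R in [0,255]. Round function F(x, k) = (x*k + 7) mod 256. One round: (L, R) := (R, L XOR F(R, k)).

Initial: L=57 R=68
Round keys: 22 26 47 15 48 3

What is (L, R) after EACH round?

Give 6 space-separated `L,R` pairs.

Round 1 (k=22): L=68 R=230
Round 2 (k=26): L=230 R=39
Round 3 (k=47): L=39 R=214
Round 4 (k=15): L=214 R=182
Round 5 (k=48): L=182 R=241
Round 6 (k=3): L=241 R=108

Answer: 68,230 230,39 39,214 214,182 182,241 241,108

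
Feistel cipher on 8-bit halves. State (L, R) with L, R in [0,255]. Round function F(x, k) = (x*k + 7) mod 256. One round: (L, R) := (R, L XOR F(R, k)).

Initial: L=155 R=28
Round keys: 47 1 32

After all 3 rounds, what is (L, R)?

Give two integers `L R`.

Round 1 (k=47): L=28 R=176
Round 2 (k=1): L=176 R=171
Round 3 (k=32): L=171 R=215

Answer: 171 215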